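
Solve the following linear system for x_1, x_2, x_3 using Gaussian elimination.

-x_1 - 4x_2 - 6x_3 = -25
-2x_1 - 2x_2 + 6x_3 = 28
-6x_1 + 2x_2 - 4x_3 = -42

(3, -2, 5)

Forward elimination on [A|b]:
R2 <- R2 - (2)*R1:  [  0   6  18  78 ]
R3 <- R3 - (6)*R1:  [   0   26   32  108 ]
R3 <- R3 - (13/3)*R2:  [    0     0   -46  -230 ]
Row echelon form:
[ -1  -4   -6  |   -25 ]
[  0   6   18  |    78 ]
[  0   0  -46  |  -230 ]
Back-substitution:
x_3 = (-230) / -46 = 5
x_2 = (78 - (18)*(5)) / 6 = -2
x_1 = (-25 - (-4)*(-2) - (-6)*(5)) / -1 = 3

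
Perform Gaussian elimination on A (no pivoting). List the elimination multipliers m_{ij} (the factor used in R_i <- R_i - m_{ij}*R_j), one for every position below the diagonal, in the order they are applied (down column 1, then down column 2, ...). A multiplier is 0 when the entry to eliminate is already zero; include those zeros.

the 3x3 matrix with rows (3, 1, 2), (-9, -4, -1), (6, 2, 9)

Forward elimination:
R2 <- R2 - (-3)*R1:  [  0  -1   5 ]
R3 <- R3 - (2)*R1:  [ 0  0  5 ]
R3: entry in column 2 is already 0 -> m_{32} = 0 (no row operation needed)
Multipliers (in order of application): m_{21} = -3, m_{31} = 2, m_{32} = 0

multipliers: -3, 2, 0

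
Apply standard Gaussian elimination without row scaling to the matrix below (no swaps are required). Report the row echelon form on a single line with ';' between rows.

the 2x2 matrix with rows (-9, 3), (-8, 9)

REF = [-9 3; 0 19/3]

Forward elimination:
R2 <- R2 - (8/9)*R1:  [    0  19/3 ]
Row echelon form:
[ -9     3 ]
[  0  19/3 ]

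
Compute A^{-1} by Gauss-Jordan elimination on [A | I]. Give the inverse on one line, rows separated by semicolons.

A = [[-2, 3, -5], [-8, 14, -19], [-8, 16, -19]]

Gauss-Jordan on [A | I]:
R1 <- (1/-2)*R1:  [    1  -3/2   5/2  |  -1/2     0     0 ]
R2 <- R2 - (-8)*R1:  [  0   2   1  |  -4   1   0 ]
R3 <- R3 - (-8)*R1:  [  0   4   1  |  -4   0   1 ]
R2 <- (1/2)*R2:  [   0    1  1/2  |   -2  1/2    0 ]
R1 <- R1 - (-3/2)*R2:  [    1     0  13/4  |  -7/2   3/4     0 ]
R3 <- R3 - (4)*R2:  [  0   0  -1  |   4  -2   1 ]
R3 <- (1/-1)*R3:  [  0   0   1  |  -4   2  -1 ]
R1 <- R1 - (13/4)*R3:  [     1      0      0  |   19/2  -23/4   13/4 ]
R2 <- R2 - (1/2)*R3:  [    0     1     0  |     0  -1/2   1/2 ]
Right block of [I | A^{-1}] is the inverse:
[ 19/2  -23/4  13/4 ]
[    0   -1/2   1/2 ]
[   -4      2    -1 ]

inverse = [19/2 -23/4 13/4; 0 -1/2 1/2; -4 2 -1]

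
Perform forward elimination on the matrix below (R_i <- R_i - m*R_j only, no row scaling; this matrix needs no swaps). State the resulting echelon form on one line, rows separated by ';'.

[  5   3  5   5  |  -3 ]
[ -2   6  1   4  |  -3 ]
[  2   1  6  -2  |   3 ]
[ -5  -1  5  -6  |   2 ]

Forward elimination:
R2 <- R2 - (-2/5)*R1:  [     0   36/5      3      6  -21/5 ]
R3 <- R3 - (2/5)*R1:  [    0  -1/5     4    -4  21/5 ]
R4 <- R4 - (-1)*R1:  [  0   2  10  -1  -1 ]
R3 <- R3 - (-1/36)*R2:  [     0      0  49/12  -23/6  49/12 ]
R4 <- R4 - (5/18)*R2:  [    0     0  55/6  -8/3   1/6 ]
R4 <- R4 - (110/49)*R3:  [      0       0       0  291/49      -9 ]
Row echelon form:
[ 5     3      5       5  |     -3 ]
[ 0  36/5      3       6  |  -21/5 ]
[ 0     0  49/12   -23/6  |  49/12 ]
[ 0     0      0  291/49  |     -9 ]

REF = [5 3 5 5 -3; 0 36/5 3 6 -21/5; 0 0 49/12 -23/6 49/12; 0 0 0 291/49 -9]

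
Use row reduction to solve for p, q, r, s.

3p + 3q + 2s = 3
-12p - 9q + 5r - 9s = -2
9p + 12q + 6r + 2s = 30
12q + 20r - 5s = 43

(4, -1, 2, -3)

Forward elimination on [A|b]:
R2 <- R2 - (-4)*R1:  [  0   3   5  -1  10 ]
R3 <- R3 - (3)*R1:  [  0   3   6  -4  21 ]
R3 <- R3 - (1)*R2:  [  0   0   1  -3  11 ]
R4 <- R4 - (4)*R2:  [  0   0   0  -1   3 ]
Row echelon form:
[ 3  3  0   2  |   3 ]
[ 0  3  5  -1  |  10 ]
[ 0  0  1  -3  |  11 ]
[ 0  0  0  -1  |   3 ]
Back-substitution:
s = (3) / -1 = -3
r = (11 - (-3)*(-3)) / 1 = 2
q = (10 - (5)*(2) - (-1)*(-3)) / 3 = -1
p = (3 - (3)*(-1) - (2)*(-3)) / 3 = 4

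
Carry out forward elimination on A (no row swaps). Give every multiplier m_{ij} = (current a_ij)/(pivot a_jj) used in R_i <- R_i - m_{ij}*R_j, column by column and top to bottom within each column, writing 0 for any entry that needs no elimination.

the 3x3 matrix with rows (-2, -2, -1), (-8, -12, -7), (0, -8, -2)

multipliers: 4, 0, 2

Forward elimination:
R2 <- R2 - (4)*R1:  [  0  -4  -3 ]
R3: entry in column 1 is already 0 -> m_{31} = 0 (no row operation needed)
R3 <- R3 - (2)*R2:  [ 0  0  4 ]
Multipliers (in order of application): m_{21} = 4, m_{31} = 0, m_{32} = 2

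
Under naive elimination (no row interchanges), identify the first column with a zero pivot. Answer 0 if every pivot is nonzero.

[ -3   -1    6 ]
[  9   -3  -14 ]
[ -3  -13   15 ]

Naive forward elimination:
R2 <- R2 - (-3)*R1:  [  0  -6   4 ]
R3 <- R3 - (1)*R1:  [   0  -12    9 ]
R3 <- R3 - (2)*R2:  [ 0  0  1 ]
All pivots nonzero; naive elimination completes without hitting a zero pivot.

first zero-pivot column = 0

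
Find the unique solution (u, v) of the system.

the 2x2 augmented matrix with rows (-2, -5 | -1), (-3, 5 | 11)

Forward elimination on [A|b]:
R2 <- R2 - (3/2)*R1:  [    0  25/2  25/2 ]
Row echelon form:
[ -2    -5  |    -1 ]
[  0  25/2  |  25/2 ]
Back-substitution:
v = (25/2) / (25/2) = 1
u = (-1 - (-5)*(1)) / -2 = -2

(-2, 1)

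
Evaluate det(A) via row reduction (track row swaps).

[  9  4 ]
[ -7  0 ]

Forward elimination:
R2 <- R2 - (-7/9)*R1:  [    0  28/9 ]
Upper-triangular form:
[ 9     4 ]
[ 0  28/9 ]
det(A) = (-1)^0 * (9) * (28/9) = 28  (0 row swaps -> sign +1)

det(A) = 28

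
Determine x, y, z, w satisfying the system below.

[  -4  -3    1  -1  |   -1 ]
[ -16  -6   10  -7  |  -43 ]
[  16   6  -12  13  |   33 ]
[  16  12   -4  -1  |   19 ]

Forward elimination on [A|b]:
R2 <- R2 - (4)*R1:  [   0    6    6   -3  -39 ]
R3 <- R3 - (-4)*R1:  [  0  -6  -8   9  29 ]
R4 <- R4 - (-4)*R1:  [  0   0   0  -5  15 ]
R3 <- R3 - (-1)*R2:  [   0    0   -2    6  -10 ]
Row echelon form:
[ -4  -3   1  -1  |   -1 ]
[  0   6   6  -3  |  -39 ]
[  0   0  -2   6  |  -10 ]
[  0   0   0  -5  |   15 ]
Back-substitution:
w = (15) / -5 = -3
z = (-10 - (6)*(-3)) / -2 = -4
y = (-39 - (6)*(-4) - (-3)*(-3)) / 6 = -4
x = (-1 - (-3)*(-4) - (1)*(-4) - (-1)*(-3)) / -4 = 3

(3, -4, -4, -3)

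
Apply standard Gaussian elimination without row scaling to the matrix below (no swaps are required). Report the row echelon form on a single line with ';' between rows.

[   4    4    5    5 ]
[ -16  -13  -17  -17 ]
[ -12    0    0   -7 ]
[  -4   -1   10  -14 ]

REF = [4 4 5 5; 0 3 3 3; 0 0 3 -4; 0 0 0 4]

Forward elimination:
R2 <- R2 - (-4)*R1:  [ 0  3  3  3 ]
R3 <- R3 - (-3)*R1:  [  0  12  15   8 ]
R4 <- R4 - (-1)*R1:  [  0   3  15  -9 ]
R3 <- R3 - (4)*R2:  [  0   0   3  -4 ]
R4 <- R4 - (1)*R2:  [   0    0   12  -12 ]
R4 <- R4 - (4)*R3:  [ 0  0  0  4 ]
Row echelon form:
[ 4  4  5   5 ]
[ 0  3  3   3 ]
[ 0  0  3  -4 ]
[ 0  0  0   4 ]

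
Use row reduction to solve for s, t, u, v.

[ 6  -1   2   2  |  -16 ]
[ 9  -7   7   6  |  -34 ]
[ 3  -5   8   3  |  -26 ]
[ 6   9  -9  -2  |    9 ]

Forward elimination on [A|b]:
R2 <- R2 - (3/2)*R1:  [     0  -11/2      4      3    -10 ]
R3 <- R3 - (1/2)*R1:  [    0  -9/2     7     2   -18 ]
R4 <- R4 - (1)*R1:  [   0   10  -11   -4   25 ]
R3 <- R3 - (9/11)*R2:  [       0        0    41/11    -5/11  -108/11 ]
R4 <- R4 - (-20/11)*R2:  [      0       0  -41/11   16/11   75/11 ]
R4 <- R4 - (-1)*R3:  [  0   0   0   1  -3 ]
Row echelon form:
[ 6     -1      2      2  |      -16 ]
[ 0  -11/2      4      3  |      -10 ]
[ 0      0  41/11  -5/11  |  -108/11 ]
[ 0      0      0      1  |       -3 ]
Back-substitution:
v = (-3) / 1 = -3
u = (-108/11 - (-5/11)*(-3)) / (41/11) = -3
t = (-10 - (4)*(-3) - (3)*(-3)) / (-11/2) = -2
s = (-16 - (-1)*(-2) - (2)*(-3) - (2)*(-3)) / 6 = -1

(-1, -2, -3, -3)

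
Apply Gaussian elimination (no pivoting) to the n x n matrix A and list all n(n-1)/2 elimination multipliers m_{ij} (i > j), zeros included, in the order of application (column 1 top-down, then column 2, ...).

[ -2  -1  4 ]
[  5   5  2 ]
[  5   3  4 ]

multipliers: -5/2, -5/2, 1/5

Forward elimination:
R2 <- R2 - (-5/2)*R1:  [   0  5/2   12 ]
R3 <- R3 - (-5/2)*R1:  [   0  1/2   14 ]
R3 <- R3 - (1/5)*R2:  [    0     0  58/5 ]
Multipliers (in order of application): m_{21} = -5/2, m_{31} = -5/2, m_{32} = 1/5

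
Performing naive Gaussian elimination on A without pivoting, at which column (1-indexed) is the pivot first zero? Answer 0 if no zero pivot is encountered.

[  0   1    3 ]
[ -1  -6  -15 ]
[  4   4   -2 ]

first zero-pivot column = 1

Naive forward elimination:
Pivot entry (1,1) is zero but row 2 has -1 in column 1 -> naive elimination stops; a row interchange (e.g. R1 <-> R2) would be required here.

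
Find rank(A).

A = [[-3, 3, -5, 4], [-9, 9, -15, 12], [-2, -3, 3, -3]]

Row reduction:
R2 <- R2 - (3)*R1:  [ 0  0  0  0 ]
R3 <- R3 - (2/3)*R1:  [     0     -5   19/3  -17/3 ]
R2 <-> R3   (pivot in column 2 was zero)
[ -3   3    -5      4 ]
[  0  -5  19/3  -17/3 ]
[  0   0     0      0 ]
Row echelon form:
[ -3   3    -5      4 ]
[  0  -5  19/3  -17/3 ]
[  0   0     0      0 ]
Nonzero rows / pivot columns: 2

rank(A) = 2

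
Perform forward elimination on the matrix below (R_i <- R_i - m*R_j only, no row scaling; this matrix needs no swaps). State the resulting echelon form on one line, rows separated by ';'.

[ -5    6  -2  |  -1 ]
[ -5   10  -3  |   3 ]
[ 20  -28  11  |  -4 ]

Forward elimination:
R2 <- R2 - (1)*R1:  [  0   4  -1   4 ]
R3 <- R3 - (-4)*R1:  [  0  -4   3  -8 ]
R3 <- R3 - (-1)*R2:  [  0   0   2  -4 ]
Row echelon form:
[ -5  6  -2  |  -1 ]
[  0  4  -1  |   4 ]
[  0  0   2  |  -4 ]

REF = [-5 6 -2 -1; 0 4 -1 4; 0 0 2 -4]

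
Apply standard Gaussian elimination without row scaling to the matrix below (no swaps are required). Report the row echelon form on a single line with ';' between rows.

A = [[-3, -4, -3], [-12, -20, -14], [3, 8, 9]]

Forward elimination:
R2 <- R2 - (4)*R1:  [  0  -4  -2 ]
R3 <- R3 - (-1)*R1:  [ 0  4  6 ]
R3 <- R3 - (-1)*R2:  [ 0  0  4 ]
Row echelon form:
[ -3  -4  -3 ]
[  0  -4  -2 ]
[  0   0   4 ]

REF = [-3 -4 -3; 0 -4 -2; 0 0 4]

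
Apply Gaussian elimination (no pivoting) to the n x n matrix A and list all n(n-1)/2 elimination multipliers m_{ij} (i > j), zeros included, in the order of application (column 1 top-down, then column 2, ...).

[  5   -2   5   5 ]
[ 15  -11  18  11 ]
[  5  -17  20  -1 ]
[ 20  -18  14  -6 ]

multipliers: 3, 1, 4, 3, 2, -2

Forward elimination:
R2 <- R2 - (3)*R1:  [  0  -5   3  -4 ]
R3 <- R3 - (1)*R1:  [   0  -15   15   -6 ]
R4 <- R4 - (4)*R1:  [   0  -10   -6  -26 ]
R3 <- R3 - (3)*R2:  [ 0  0  6  6 ]
R4 <- R4 - (2)*R2:  [   0    0  -12  -18 ]
R4 <- R4 - (-2)*R3:  [  0   0   0  -6 ]
Multipliers (in order of application): m_{21} = 3, m_{31} = 1, m_{41} = 4, m_{32} = 3, m_{42} = 2, m_{43} = -2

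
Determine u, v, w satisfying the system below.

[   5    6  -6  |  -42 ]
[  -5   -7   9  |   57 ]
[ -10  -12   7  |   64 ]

Forward elimination on [A|b]:
R2 <- R2 - (-1)*R1:  [  0  -1   3  15 ]
R3 <- R3 - (-2)*R1:  [   0    0   -5  -20 ]
Row echelon form:
[ 5   6  -6  |  -42 ]
[ 0  -1   3  |   15 ]
[ 0   0  -5  |  -20 ]
Back-substitution:
w = (-20) / -5 = 4
v = (15 - (3)*(4)) / -1 = -3
u = (-42 - (6)*(-3) - (-6)*(4)) / 5 = 0

(0, -3, 4)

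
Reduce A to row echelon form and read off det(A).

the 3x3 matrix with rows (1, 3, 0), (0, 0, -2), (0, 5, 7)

det(A) = 10

Forward elimination:
R2 <-> R3   (pivot in column 2 was zero)
[ 1  3   0 ]
[ 0  5   7 ]
[ 0  0  -2 ]
Upper-triangular form:
[ 1  3   0 ]
[ 0  5   7 ]
[ 0  0  -2 ]
det(A) = (-1)^1 * (1) * (5) * (-2) = 10  (1 row swap -> sign -1)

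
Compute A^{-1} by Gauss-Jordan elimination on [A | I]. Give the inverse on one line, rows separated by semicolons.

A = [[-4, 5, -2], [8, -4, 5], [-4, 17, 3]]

inverse = [97/72 49/72 -17/72; 11/18 5/18 -1/18; -5/3 -2/3 1/3]

Gauss-Jordan on [A | I]:
R1 <- (1/-4)*R1:  [    1  -5/4   1/2  |  -1/4     0     0 ]
R2 <- R2 - (8)*R1:  [ 0  6  1  |  2  1  0 ]
R3 <- R3 - (-4)*R1:  [  0  12   5  |  -1   0   1 ]
R2 <- (1/6)*R2:  [   0    1  1/6  |  1/3  1/6    0 ]
R1 <- R1 - (-5/4)*R2:  [     1      0  17/24  |    1/6   5/24      0 ]
R3 <- R3 - (12)*R2:  [  0   0   3  |  -5  -2   1 ]
R3 <- (1/3)*R3:  [    0     0     1  |  -5/3  -2/3   1/3 ]
R1 <- R1 - (17/24)*R3:  [      1       0       0  |   97/72   49/72  -17/72 ]
R2 <- R2 - (1/6)*R3:  [     0      1      0  |  11/18   5/18  -1/18 ]
Right block of [I | A^{-1}] is the inverse:
[ 97/72  49/72  -17/72 ]
[ 11/18   5/18   -1/18 ]
[  -5/3   -2/3     1/3 ]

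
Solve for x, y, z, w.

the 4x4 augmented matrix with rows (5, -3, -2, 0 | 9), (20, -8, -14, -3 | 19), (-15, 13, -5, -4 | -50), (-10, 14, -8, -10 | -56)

Forward elimination on [A|b]:
R2 <- R2 - (4)*R1:  [   0    4   -6   -3  -17 ]
R3 <- R3 - (-3)*R1:  [   0    4  -11   -4  -23 ]
R4 <- R4 - (-2)*R1:  [   0    8  -12  -10  -38 ]
R3 <- R3 - (1)*R2:  [  0   0  -5  -1  -6 ]
R4 <- R4 - (2)*R2:  [  0   0   0  -4  -4 ]
Row echelon form:
[ 5  -3  -2   0  |    9 ]
[ 0   4  -6  -3  |  -17 ]
[ 0   0  -5  -1  |   -6 ]
[ 0   0   0  -4  |   -4 ]
Back-substitution:
w = (-4) / -4 = 1
z = (-6 - (-1)*(1)) / -5 = 1
y = (-17 - (-6)*(1) - (-3)*(1)) / 4 = -2
x = (9 - (-3)*(-2) - (-2)*(1)) / 5 = 1

(1, -2, 1, 1)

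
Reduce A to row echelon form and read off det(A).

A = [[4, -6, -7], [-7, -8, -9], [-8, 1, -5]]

det(A) = 471

Forward elimination:
R2 <- R2 - (-7/4)*R1:  [     0  -37/2  -85/4 ]
R3 <- R3 - (-2)*R1:  [   0  -11  -19 ]
R3 <- R3 - (22/37)*R2:  [       0        0  -471/74 ]
Upper-triangular form:
[ 4     -6       -7 ]
[ 0  -37/2    -85/4 ]
[ 0      0  -471/74 ]
det(A) = (-1)^0 * (4) * (-37/2) * (-471/74) = 471  (0 row swaps -> sign +1)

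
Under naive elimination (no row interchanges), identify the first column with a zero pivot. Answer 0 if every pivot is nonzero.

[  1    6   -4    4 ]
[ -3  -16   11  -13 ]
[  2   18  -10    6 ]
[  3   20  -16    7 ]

first zero-pivot column = 0

Naive forward elimination:
R2 <- R2 - (-3)*R1:  [  0   2  -1  -1 ]
R3 <- R3 - (2)*R1:  [  0   6  -2  -2 ]
R4 <- R4 - (3)*R1:  [  0   2  -4  -5 ]
R3 <- R3 - (3)*R2:  [ 0  0  1  1 ]
R4 <- R4 - (1)*R2:  [  0   0  -3  -4 ]
R4 <- R4 - (-3)*R3:  [  0   0   0  -1 ]
All pivots nonzero; naive elimination completes without hitting a zero pivot.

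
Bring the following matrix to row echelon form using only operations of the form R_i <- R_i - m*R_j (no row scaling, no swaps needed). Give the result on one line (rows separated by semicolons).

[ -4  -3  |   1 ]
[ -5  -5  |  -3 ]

Forward elimination:
R2 <- R2 - (5/4)*R1:  [     0   -5/4  -17/4 ]
Row echelon form:
[ -4    -3  |      1 ]
[  0  -5/4  |  -17/4 ]

REF = [-4 -3 1; 0 -5/4 -17/4]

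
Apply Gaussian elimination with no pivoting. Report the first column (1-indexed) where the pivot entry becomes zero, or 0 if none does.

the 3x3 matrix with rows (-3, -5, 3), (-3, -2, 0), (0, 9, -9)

Naive forward elimination:
R2 <- R2 - (1)*R1:  [  0   3  -3 ]
R3 <- R3 - (3)*R2:  [ 0  0  0 ]
Matrix at this point:
[ -3  -5   3 ]
[  0   3  -3 ]
[  0   0   0 ]
Pivot entry (3,3) in the last row is zero and there are no rows below to swap with -> zero pivot in column 3 (A is singular).

first zero-pivot column = 3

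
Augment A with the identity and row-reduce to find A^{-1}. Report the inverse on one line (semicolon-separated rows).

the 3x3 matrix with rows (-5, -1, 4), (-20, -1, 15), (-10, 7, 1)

inverse = [-53/30 29/60 -11/60; -13/6 7/12 -1/12; -5/2 3/4 -1/4]

Gauss-Jordan on [A | I]:
R1 <- (1/-5)*R1:  [    1   1/5  -4/5  |  -1/5     0     0 ]
R2 <- R2 - (-20)*R1:  [  0   3  -1  |  -4   1   0 ]
R3 <- R3 - (-10)*R1:  [  0   9  -7  |  -2   0   1 ]
R2 <- (1/3)*R2:  [    0     1  -1/3  |  -4/3   1/3     0 ]
R1 <- R1 - (1/5)*R2:  [      1       0  -11/15  |    1/15   -1/15       0 ]
R3 <- R3 - (9)*R2:  [  0   0  -4  |  10  -3   1 ]
R3 <- (1/-4)*R3:  [    0     0     1  |  -5/2   3/4  -1/4 ]
R1 <- R1 - (-11/15)*R3:  [      1       0       0  |  -53/30   29/60  -11/60 ]
R2 <- R2 - (-1/3)*R3:  [     0      1      0  |  -13/6   7/12  -1/12 ]
Right block of [I | A^{-1}] is the inverse:
[ -53/30  29/60  -11/60 ]
[  -13/6   7/12   -1/12 ]
[   -5/2    3/4    -1/4 ]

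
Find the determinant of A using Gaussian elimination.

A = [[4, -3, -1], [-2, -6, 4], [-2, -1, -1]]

Forward elimination:
R2 <- R2 - (-1/2)*R1:  [     0  -15/2    7/2 ]
R3 <- R3 - (-1/2)*R1:  [    0  -5/2  -3/2 ]
R3 <- R3 - (1/3)*R2:  [    0     0  -8/3 ]
Upper-triangular form:
[ 4     -3    -1 ]
[ 0  -15/2   7/2 ]
[ 0      0  -8/3 ]
det(A) = (-1)^0 * (4) * (-15/2) * (-8/3) = 80  (0 row swaps -> sign +1)

det(A) = 80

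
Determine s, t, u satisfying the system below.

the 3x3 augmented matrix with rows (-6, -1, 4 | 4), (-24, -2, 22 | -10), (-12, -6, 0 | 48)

Forward elimination on [A|b]:
R2 <- R2 - (4)*R1:  [   0    2    6  -26 ]
R3 <- R3 - (2)*R1:  [  0  -4  -8  40 ]
R3 <- R3 - (-2)*R2:  [   0    0    4  -12 ]
Row echelon form:
[ -6  -1  4  |    4 ]
[  0   2  6  |  -26 ]
[  0   0  4  |  -12 ]
Back-substitution:
u = (-12) / 4 = -3
t = (-26 - (6)*(-3)) / 2 = -4
s = (4 - (-1)*(-4) - (4)*(-3)) / -6 = -2

(-2, -4, -3)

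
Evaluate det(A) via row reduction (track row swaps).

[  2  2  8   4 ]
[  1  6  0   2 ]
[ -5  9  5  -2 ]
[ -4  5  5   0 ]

det(A) = 640

Forward elimination:
R2 <- R2 - (1/2)*R1:  [  0   5  -4   0 ]
R3 <- R3 - (-5/2)*R1:  [  0  14  25   8 ]
R4 <- R4 - (-2)*R1:  [  0   9  21   8 ]
R3 <- R3 - (14/5)*R2:  [     0      0  181/5      8 ]
R4 <- R4 - (9/5)*R2:  [     0      0  141/5      8 ]
R4 <- R4 - (141/181)*R3:  [       0        0        0  320/181 ]
Upper-triangular form:
[ 2  2      8        4 ]
[ 0  5     -4        0 ]
[ 0  0  181/5        8 ]
[ 0  0      0  320/181 ]
det(A) = (-1)^0 * (2) * (5) * (181/5) * (320/181) = 640  (0 row swaps -> sign +1)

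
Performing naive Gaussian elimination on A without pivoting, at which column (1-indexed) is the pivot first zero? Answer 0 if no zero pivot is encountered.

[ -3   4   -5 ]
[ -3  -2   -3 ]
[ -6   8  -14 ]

Naive forward elimination:
R2 <- R2 - (1)*R1:  [  0  -6   2 ]
R3 <- R3 - (2)*R1:  [  0   0  -4 ]
All pivots nonzero; naive elimination completes without hitting a zero pivot.

first zero-pivot column = 0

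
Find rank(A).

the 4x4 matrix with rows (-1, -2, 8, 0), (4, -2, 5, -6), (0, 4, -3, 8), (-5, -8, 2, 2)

rank(A) = 4

Row reduction:
R2 <- R2 - (-4)*R1:  [   0  -10   37   -6 ]
R4 <- R4 - (5)*R1:  [   0    2  -38    2 ]
R3 <- R3 - (-2/5)*R2:  [    0     0  59/5  28/5 ]
R4 <- R4 - (-1/5)*R2:  [      0       0  -153/5     4/5 ]
R4 <- R4 - (-153/59)*R3:  [      0       0       0  904/59 ]
Row echelon form:
[ -1   -2     8       0 ]
[  0  -10    37      -6 ]
[  0    0  59/5    28/5 ]
[  0    0     0  904/59 ]
Nonzero rows / pivot columns: 4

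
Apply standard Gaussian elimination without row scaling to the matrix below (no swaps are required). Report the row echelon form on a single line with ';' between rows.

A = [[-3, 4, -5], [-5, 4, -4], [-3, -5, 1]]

REF = [-3 4 -5; 0 -8/3 13/3; 0 0 -69/8]

Forward elimination:
R2 <- R2 - (5/3)*R1:  [    0  -8/3  13/3 ]
R3 <- R3 - (1)*R1:  [  0  -9   6 ]
R3 <- R3 - (27/8)*R2:  [     0      0  -69/8 ]
Row echelon form:
[ -3     4     -5 ]
[  0  -8/3   13/3 ]
[  0     0  -69/8 ]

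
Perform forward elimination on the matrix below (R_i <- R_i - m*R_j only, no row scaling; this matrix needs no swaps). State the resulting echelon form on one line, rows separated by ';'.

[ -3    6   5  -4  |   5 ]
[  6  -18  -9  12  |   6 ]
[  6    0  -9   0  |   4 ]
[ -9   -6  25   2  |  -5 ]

REF = [-3 6 5 -4 5; 0 -6 1 4 16; 0 0 3 0 46; 0 0 0 -2 -176]

Forward elimination:
R2 <- R2 - (-2)*R1:  [  0  -6   1   4  16 ]
R3 <- R3 - (-2)*R1:  [  0  12   1  -8  14 ]
R4 <- R4 - (3)*R1:  [   0  -24   10   14  -20 ]
R3 <- R3 - (-2)*R2:  [  0   0   3   0  46 ]
R4 <- R4 - (4)*R2:  [   0    0    6   -2  -84 ]
R4 <- R4 - (2)*R3:  [    0     0     0    -2  -176 ]
Row echelon form:
[ -3   6  5  -4  |     5 ]
[  0  -6  1   4  |    16 ]
[  0   0  3   0  |    46 ]
[  0   0  0  -2  |  -176 ]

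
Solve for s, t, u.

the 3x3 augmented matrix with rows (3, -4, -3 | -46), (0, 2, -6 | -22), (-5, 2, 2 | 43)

Forward elimination on [A|b]:
R3 <- R3 - (-5/3)*R1:  [      0   -14/3      -3  -101/3 ]
R3 <- R3 - (-7/3)*R2:  [   0    0  -17  -85 ]
Row echelon form:
[ 3  -4   -3  |  -46 ]
[ 0   2   -6  |  -22 ]
[ 0   0  -17  |  -85 ]
Back-substitution:
u = (-85) / -17 = 5
t = (-22 - (-6)*(5)) / 2 = 4
s = (-46 - (-4)*(4) - (-3)*(5)) / 3 = -5

(-5, 4, 5)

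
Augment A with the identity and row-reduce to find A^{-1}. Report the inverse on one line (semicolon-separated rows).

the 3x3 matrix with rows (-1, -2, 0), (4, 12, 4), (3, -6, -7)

Gauss-Jordan on [A | I]:
R1 <- (1/-1)*R1:  [  1   2   0  |  -1   0   0 ]
R2 <- R2 - (4)*R1:  [ 0  4  4  |  4  1  0 ]
R3 <- R3 - (3)*R1:  [   0  -12   -7  |    3    0    1 ]
R2 <- (1/4)*R2:  [   0    1    1  |    1  1/4    0 ]
R1 <- R1 - (2)*R2:  [    1     0    -2  |    -3  -1/2     0 ]
R3 <- R3 - (-12)*R2:  [  0   0   5  |  15   3   1 ]
R3 <- (1/5)*R3:  [   0    0    1  |    3  3/5  1/5 ]
R1 <- R1 - (-2)*R3:  [    1     0     0  |     3  7/10   2/5 ]
R2 <- R2 - (1)*R3:  [     0      1      0  |     -2  -7/20   -1/5 ]
Right block of [I | A^{-1}] is the inverse:
[  3   7/10   2/5 ]
[ -2  -7/20  -1/5 ]
[  3    3/5   1/5 ]

inverse = [3 7/10 2/5; -2 -7/20 -1/5; 3 3/5 1/5]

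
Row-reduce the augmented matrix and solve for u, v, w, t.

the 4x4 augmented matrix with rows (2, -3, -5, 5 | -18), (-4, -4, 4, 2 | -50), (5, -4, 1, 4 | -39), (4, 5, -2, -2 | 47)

(1, 5, -4, -5)

Forward elimination on [A|b]:
R2 <- R2 - (-2)*R1:  [   0  -10   -6   12  -86 ]
R3 <- R3 - (5/2)*R1:  [     0    7/2   27/2  -17/2      6 ]
R4 <- R4 - (2)*R1:  [   0   11    8  -12   83 ]
R3 <- R3 - (-7/20)*R2:  [       0        0     57/5   -43/10  -241/10 ]
R4 <- R4 - (-11/10)*R2:  [     0      0    7/5    6/5  -58/5 ]
R4 <- R4 - (7/57)*R3:  [        0         0         0   197/114  -985/114 ]
Row echelon form:
[ 2   -3    -5        5  |       -18 ]
[ 0  -10    -6       12  |       -86 ]
[ 0    0  57/5   -43/10  |   -241/10 ]
[ 0    0     0  197/114  |  -985/114 ]
Back-substitution:
t = (-985/114) / (197/114) = -5
w = (-241/10 - (-43/10)*(-5)) / (57/5) = -4
v = (-86 - (-6)*(-4) - (12)*(-5)) / -10 = 5
u = (-18 - (-3)*(5) - (-5)*(-4) - (5)*(-5)) / 2 = 1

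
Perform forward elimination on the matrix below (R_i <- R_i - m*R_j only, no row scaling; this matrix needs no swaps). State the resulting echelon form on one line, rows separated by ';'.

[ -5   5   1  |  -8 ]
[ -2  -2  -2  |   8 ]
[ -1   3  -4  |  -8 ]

REF = [-5 5 1 -8; 0 -4 -12/5 56/5; 0 0 -27/5 -4/5]

Forward elimination:
R2 <- R2 - (2/5)*R1:  [     0     -4  -12/5   56/5 ]
R3 <- R3 - (1/5)*R1:  [     0      2  -21/5  -32/5 ]
R3 <- R3 - (-1/2)*R2:  [     0      0  -27/5   -4/5 ]
Row echelon form:
[ -5   5      1  |    -8 ]
[  0  -4  -12/5  |  56/5 ]
[  0   0  -27/5  |  -4/5 ]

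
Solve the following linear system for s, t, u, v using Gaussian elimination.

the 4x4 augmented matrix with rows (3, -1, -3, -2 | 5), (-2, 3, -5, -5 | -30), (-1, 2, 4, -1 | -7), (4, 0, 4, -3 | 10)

Forward elimination on [A|b]:
R2 <- R2 - (-2/3)*R1:  [     0    7/3     -7  -19/3  -80/3 ]
R3 <- R3 - (-1/3)*R1:  [     0    5/3      3   -5/3  -16/3 ]
R4 <- R4 - (4/3)*R1:  [    0   4/3     8  -1/3  10/3 ]
R3 <- R3 - (5/7)*R2:  [    0     0     8  20/7  96/7 ]
R4 <- R4 - (4/7)*R2:  [     0      0     12   23/7  130/7 ]
R4 <- R4 - (3/2)*R3:  [  0   0   0  -1  -2 ]
Row echelon form:
[ 3   -1  -3     -2  |      5 ]
[ 0  7/3  -7  -19/3  |  -80/3 ]
[ 0    0   8   20/7  |   96/7 ]
[ 0    0   0     -1  |     -2 ]
Back-substitution:
v = (-2) / -1 = 2
u = (96/7 - (20/7)*(2)) / 8 = 1
t = (-80/3 - (-7)*(1) - (-19/3)*(2)) / (7/3) = -3
s = (5 - (-1)*(-3) - (-3)*(1) - (-2)*(2)) / 3 = 3

(3, -3, 1, 2)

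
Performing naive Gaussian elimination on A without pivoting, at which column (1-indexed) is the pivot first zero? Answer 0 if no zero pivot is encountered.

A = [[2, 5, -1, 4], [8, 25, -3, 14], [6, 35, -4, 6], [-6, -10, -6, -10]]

Naive forward elimination:
R2 <- R2 - (4)*R1:  [  0   5   1  -2 ]
R3 <- R3 - (3)*R1:  [  0  20  -1  -6 ]
R4 <- R4 - (-3)*R1:  [  0   5  -9   2 ]
R3 <- R3 - (4)*R2:  [  0   0  -5   2 ]
R4 <- R4 - (1)*R2:  [   0    0  -10    4 ]
R4 <- R4 - (2)*R3:  [ 0  0  0  0 ]
Matrix at this point:
[ 2  5  -1   4 ]
[ 0  5   1  -2 ]
[ 0  0  -5   2 ]
[ 0  0   0   0 ]
Pivot entry (4,4) in the last row is zero and there are no rows below to swap with -> zero pivot in column 4 (A is singular).

first zero-pivot column = 4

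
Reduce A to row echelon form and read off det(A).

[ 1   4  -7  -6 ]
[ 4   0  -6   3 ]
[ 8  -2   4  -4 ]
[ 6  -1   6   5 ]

det(A) = -2664

Forward elimination:
R2 <- R2 - (4)*R1:  [   0  -16   22   27 ]
R3 <- R3 - (8)*R1:  [   0  -34   60   44 ]
R4 <- R4 - (6)*R1:  [   0  -25   48   41 ]
R3 <- R3 - (17/8)*R2:  [      0       0    53/4  -107/8 ]
R4 <- R4 - (25/16)*R2:  [      0       0   109/8  -19/16 ]
R4 <- R4 - (109/106)*R3:  [      0       0       0  666/53 ]
Upper-triangular form:
[ 1    4    -7      -6 ]
[ 0  -16    22      27 ]
[ 0    0  53/4  -107/8 ]
[ 0    0     0  666/53 ]
det(A) = (-1)^0 * (1) * (-16) * (53/4) * (666/53) = -2664  (0 row swaps -> sign +1)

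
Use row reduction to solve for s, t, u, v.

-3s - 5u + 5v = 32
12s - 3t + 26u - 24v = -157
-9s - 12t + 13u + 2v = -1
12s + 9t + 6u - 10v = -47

(-4, 5, 1, 5)

Forward elimination on [A|b]:
R2 <- R2 - (-4)*R1:  [   0   -3    6   -4  -29 ]
R3 <- R3 - (3)*R1:  [   0  -12   28  -13  -97 ]
R4 <- R4 - (-4)*R1:  [   0    9  -14   10   81 ]
R3 <- R3 - (4)*R2:  [  0   0   4   3  19 ]
R4 <- R4 - (-3)*R2:  [  0   0   4  -2  -6 ]
R4 <- R4 - (1)*R3:  [   0    0    0   -5  -25 ]
Row echelon form:
[ -3   0  -5   5  |   32 ]
[  0  -3   6  -4  |  -29 ]
[  0   0   4   3  |   19 ]
[  0   0   0  -5  |  -25 ]
Back-substitution:
v = (-25) / -5 = 5
u = (19 - (3)*(5)) / 4 = 1
t = (-29 - (6)*(1) - (-4)*(5)) / -3 = 5
s = (32 - (-5)*(1) - (5)*(5)) / -3 = -4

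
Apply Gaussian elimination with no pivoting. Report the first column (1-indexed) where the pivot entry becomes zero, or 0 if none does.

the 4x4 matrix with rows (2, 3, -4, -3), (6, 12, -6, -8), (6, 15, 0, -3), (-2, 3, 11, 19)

first zero-pivot column = 3

Naive forward elimination:
R2 <- R2 - (3)*R1:  [ 0  3  6  1 ]
R3 <- R3 - (3)*R1:  [  0   6  12   6 ]
R4 <- R4 - (-1)*R1:  [  0   6   7  16 ]
R3 <- R3 - (2)*R2:  [ 0  0  0  4 ]
R4 <- R4 - (2)*R2:  [  0   0  -5  14 ]
Matrix at this point:
[ 2  3  -4  -3 ]
[ 0  3   6   1 ]
[ 0  0   0   4 ]
[ 0  0  -5  14 ]
Pivot entry (3,3) is zero but row 4 has -5 in column 3 -> naive elimination stops; a row interchange (e.g. R3 <-> R4) would be required here.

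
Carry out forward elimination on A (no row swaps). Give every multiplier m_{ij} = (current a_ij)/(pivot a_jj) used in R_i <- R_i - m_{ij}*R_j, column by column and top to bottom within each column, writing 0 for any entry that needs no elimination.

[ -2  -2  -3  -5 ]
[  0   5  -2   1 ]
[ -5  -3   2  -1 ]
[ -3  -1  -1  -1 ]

Forward elimination:
R2: entry in column 1 is already 0 -> m_{21} = 0 (no row operation needed)
R3 <- R3 - (5/2)*R1:  [    0     2  19/2  23/2 ]
R4 <- R4 - (3/2)*R1:  [    0     2   7/2  13/2 ]
R3 <- R3 - (2/5)*R2:  [      0       0  103/10  111/10 ]
R4 <- R4 - (2/5)*R2:  [     0      0  43/10  61/10 ]
R4 <- R4 - (43/103)*R3:  [       0        0        0  151/103 ]
Multipliers (in order of application): m_{21} = 0, m_{31} = 5/2, m_{41} = 3/2, m_{32} = 2/5, m_{42} = 2/5, m_{43} = 43/103

multipliers: 0, 5/2, 3/2, 2/5, 2/5, 43/103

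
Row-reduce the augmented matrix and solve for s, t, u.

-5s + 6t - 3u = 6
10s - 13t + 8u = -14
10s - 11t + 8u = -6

Forward elimination on [A|b]:
R2 <- R2 - (-2)*R1:  [  0  -1   2  -2 ]
R3 <- R3 - (-2)*R1:  [ 0  1  2  6 ]
R3 <- R3 - (-1)*R2:  [ 0  0  4  4 ]
Row echelon form:
[ -5   6  -3  |   6 ]
[  0  -1   2  |  -2 ]
[  0   0   4  |   4 ]
Back-substitution:
u = (4) / 4 = 1
t = (-2 - (2)*(1)) / -1 = 4
s = (6 - (6)*(4) - (-3)*(1)) / -5 = 3

(3, 4, 1)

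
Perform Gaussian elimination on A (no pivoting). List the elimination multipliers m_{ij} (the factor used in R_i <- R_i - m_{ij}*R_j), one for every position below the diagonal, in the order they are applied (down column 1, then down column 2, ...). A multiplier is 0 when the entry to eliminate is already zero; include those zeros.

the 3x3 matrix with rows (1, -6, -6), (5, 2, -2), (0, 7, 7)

multipliers: 5, 0, 7/32

Forward elimination:
R2 <- R2 - (5)*R1:  [  0  32  28 ]
R3: entry in column 1 is already 0 -> m_{31} = 0 (no row operation needed)
R3 <- R3 - (7/32)*R2:  [   0    0  7/8 ]
Multipliers (in order of application): m_{21} = 5, m_{31} = 0, m_{32} = 7/32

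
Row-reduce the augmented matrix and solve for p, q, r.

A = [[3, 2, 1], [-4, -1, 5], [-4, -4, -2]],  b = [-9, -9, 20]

Forward elimination on [A|b]:
R2 <- R2 - (-4/3)*R1:  [    0   5/3  19/3   -21 ]
R3 <- R3 - (-4/3)*R1:  [    0  -4/3  -2/3     8 ]
R3 <- R3 - (-4/5)*R2:  [     0      0   22/5  -44/5 ]
Row echelon form:
[ 3    2     1  |     -9 ]
[ 0  5/3  19/3  |    -21 ]
[ 0    0  22/5  |  -44/5 ]
Back-substitution:
r = (-44/5) / (22/5) = -2
q = (-21 - (19/3)*(-2)) / (5/3) = -5
p = (-9 - (2)*(-5) - (1)*(-2)) / 3 = 1

(1, -5, -2)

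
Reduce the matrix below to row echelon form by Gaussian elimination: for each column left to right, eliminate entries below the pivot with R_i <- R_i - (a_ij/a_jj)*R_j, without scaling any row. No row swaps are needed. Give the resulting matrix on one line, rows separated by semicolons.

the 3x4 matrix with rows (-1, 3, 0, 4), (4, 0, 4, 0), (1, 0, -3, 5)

REF = [-1 3 0 4; 0 12 4 16; 0 0 -4 5]

Forward elimination:
R2 <- R2 - (-4)*R1:  [  0  12   4  16 ]
R3 <- R3 - (-1)*R1:  [  0   3  -3   9 ]
R3 <- R3 - (1/4)*R2:  [  0   0  -4   5 ]
Row echelon form:
[ -1   3   0   4 ]
[  0  12   4  16 ]
[  0   0  -4   5 ]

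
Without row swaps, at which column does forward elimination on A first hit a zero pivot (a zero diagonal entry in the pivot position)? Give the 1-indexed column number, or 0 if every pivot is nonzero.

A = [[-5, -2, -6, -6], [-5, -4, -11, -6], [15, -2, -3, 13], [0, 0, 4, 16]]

first zero-pivot column = 0

Naive forward elimination:
R2 <- R2 - (1)*R1:  [  0  -2  -5   0 ]
R3 <- R3 - (-3)*R1:  [   0   -8  -21   -5 ]
R3 <- R3 - (4)*R2:  [  0   0  -1  -5 ]
R4 <- R4 - (-4)*R3:  [  0   0   0  -4 ]
All pivots nonzero; naive elimination completes without hitting a zero pivot.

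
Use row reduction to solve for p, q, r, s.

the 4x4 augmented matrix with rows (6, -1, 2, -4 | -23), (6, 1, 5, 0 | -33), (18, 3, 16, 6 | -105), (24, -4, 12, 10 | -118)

Forward elimination on [A|b]:
R2 <- R2 - (1)*R1:  [   0    2    3    4  -10 ]
R3 <- R3 - (3)*R1:  [   0    6   10   18  -36 ]
R4 <- R4 - (4)*R1:  [   0    0    4   26  -26 ]
R3 <- R3 - (3)*R2:  [  0   0   1   6  -6 ]
R4 <- R4 - (4)*R3:  [  0   0   0   2  -2 ]
Row echelon form:
[ 6  -1  2  -4  |  -23 ]
[ 0   2  3   4  |  -10 ]
[ 0   0  1   6  |   -6 ]
[ 0   0  0   2  |   -2 ]
Back-substitution:
s = (-2) / 2 = -1
r = (-6 - (6)*(-1)) / 1 = 0
q = (-10 - (3)*(0) - (4)*(-1)) / 2 = -3
p = (-23 - (-1)*(-3) - (2)*(0) - (-4)*(-1)) / 6 = -5

(-5, -3, 0, -1)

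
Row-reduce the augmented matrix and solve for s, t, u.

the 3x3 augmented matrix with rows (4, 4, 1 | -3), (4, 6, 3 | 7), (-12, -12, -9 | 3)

(-5, 4, 1)

Forward elimination on [A|b]:
R2 <- R2 - (1)*R1:  [  0   2   2  10 ]
R3 <- R3 - (-3)*R1:  [  0   0  -6  -6 ]
Row echelon form:
[ 4  4   1  |  -3 ]
[ 0  2   2  |  10 ]
[ 0  0  -6  |  -6 ]
Back-substitution:
u = (-6) / -6 = 1
t = (10 - (2)*(1)) / 2 = 4
s = (-3 - (4)*(4) - (1)*(1)) / 4 = -5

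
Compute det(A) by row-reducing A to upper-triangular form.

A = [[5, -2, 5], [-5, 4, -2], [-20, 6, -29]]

Forward elimination:
R2 <- R2 - (-1)*R1:  [ 0  2  3 ]
R3 <- R3 - (-4)*R1:  [  0  -2  -9 ]
R3 <- R3 - (-1)*R2:  [  0   0  -6 ]
Upper-triangular form:
[ 5  -2   5 ]
[ 0   2   3 ]
[ 0   0  -6 ]
det(A) = (-1)^0 * (5) * (2) * (-6) = -60  (0 row swaps -> sign +1)

det(A) = -60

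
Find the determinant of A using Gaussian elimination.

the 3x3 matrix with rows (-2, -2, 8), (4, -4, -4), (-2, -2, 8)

det(A) = 0

Forward elimination:
R2 <- R2 - (-2)*R1:  [  0  -8  12 ]
R3 <- R3 - (1)*R1:  [ 0  0  0 ]
Upper-triangular form:
[ -2  -2   8 ]
[  0  -8  12 ]
[  0   0   0 ]
det(A) = (-1)^0 * (-2) * (-8) * (0) = 0  (0 row swaps -> sign +1)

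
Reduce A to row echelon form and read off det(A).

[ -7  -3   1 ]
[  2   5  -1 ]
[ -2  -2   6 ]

Forward elimination:
R2 <- R2 - (-2/7)*R1:  [    0  29/7  -5/7 ]
R3 <- R3 - (2/7)*R1:  [    0  -8/7  40/7 ]
R3 <- R3 - (-8/29)*R2:  [      0       0  160/29 ]
Upper-triangular form:
[ -7    -3       1 ]
[  0  29/7    -5/7 ]
[  0     0  160/29 ]
det(A) = (-1)^0 * (-7) * (29/7) * (160/29) = -160  (0 row swaps -> sign +1)

det(A) = -160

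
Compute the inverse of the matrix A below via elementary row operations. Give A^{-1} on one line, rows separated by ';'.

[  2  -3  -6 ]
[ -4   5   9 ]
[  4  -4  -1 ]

inverse = [-31/10 -21/10 -3/10; -16/5 -11/5 -3/5; 2/5 2/5 1/5]

Gauss-Jordan on [A | I]:
R1 <- (1/2)*R1:  [    1  -3/2    -3  |   1/2     0     0 ]
R2 <- R2 - (-4)*R1:  [  0  -1  -3  |   2   1   0 ]
R3 <- R3 - (4)*R1:  [  0   2  11  |  -2   0   1 ]
R2 <- (1/-1)*R2:  [  0   1   3  |  -2  -1   0 ]
R1 <- R1 - (-3/2)*R2:  [    1     0   3/2  |  -5/2  -3/2     0 ]
R3 <- R3 - (2)*R2:  [ 0  0  5  |  2  2  1 ]
R3 <- (1/5)*R3:  [   0    0    1  |  2/5  2/5  1/5 ]
R1 <- R1 - (3/2)*R3:  [      1       0       0  |  -31/10  -21/10   -3/10 ]
R2 <- R2 - (3)*R3:  [     0      1      0  |  -16/5  -11/5   -3/5 ]
Right block of [I | A^{-1}] is the inverse:
[ -31/10  -21/10  -3/10 ]
[  -16/5   -11/5   -3/5 ]
[    2/5     2/5    1/5 ]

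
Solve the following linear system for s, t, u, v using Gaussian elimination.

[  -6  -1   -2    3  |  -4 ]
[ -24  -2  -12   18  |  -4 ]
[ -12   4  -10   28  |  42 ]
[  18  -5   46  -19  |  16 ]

(1, 2, 1, 2)

Forward elimination on [A|b]:
R2 <- R2 - (4)*R1:  [  0   2  -4   6  12 ]
R3 <- R3 - (2)*R1:  [  0   6  -6  22  50 ]
R4 <- R4 - (-3)*R1:  [   0   -8   40  -10    4 ]
R3 <- R3 - (3)*R2:  [  0   0   6   4  14 ]
R4 <- R4 - (-4)*R2:  [  0   0  24  14  52 ]
R4 <- R4 - (4)*R3:  [  0   0   0  -2  -4 ]
Row echelon form:
[ -6  -1  -2   3  |  -4 ]
[  0   2  -4   6  |  12 ]
[  0   0   6   4  |  14 ]
[  0   0   0  -2  |  -4 ]
Back-substitution:
v = (-4) / -2 = 2
u = (14 - (4)*(2)) / 6 = 1
t = (12 - (-4)*(1) - (6)*(2)) / 2 = 2
s = (-4 - (-1)*(2) - (-2)*(1) - (3)*(2)) / -6 = 1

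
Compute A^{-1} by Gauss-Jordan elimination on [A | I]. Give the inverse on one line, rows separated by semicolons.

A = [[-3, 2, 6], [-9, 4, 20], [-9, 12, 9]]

inverse = [34/3 -3 -8/9; 11/2 -3/2 -1/3; 4 -1 -1/3]

Gauss-Jordan on [A | I]:
R1 <- (1/-3)*R1:  [    1  -2/3    -2  |  -1/3     0     0 ]
R2 <- R2 - (-9)*R1:  [  0  -2   2  |  -3   1   0 ]
R3 <- R3 - (-9)*R1:  [  0   6  -9  |  -3   0   1 ]
R2 <- (1/-2)*R2:  [    0     1    -1  |   3/2  -1/2     0 ]
R1 <- R1 - (-2/3)*R2:  [    1     0  -8/3  |   2/3  -1/3     0 ]
R3 <- R3 - (6)*R2:  [   0    0   -3  |  -12    3    1 ]
R3 <- (1/-3)*R3:  [    0     0     1  |     4    -1  -1/3 ]
R1 <- R1 - (-8/3)*R3:  [    1     0     0  |  34/3    -3  -8/9 ]
R2 <- R2 - (-1)*R3:  [    0     1     0  |  11/2  -3/2  -1/3 ]
Right block of [I | A^{-1}] is the inverse:
[ 34/3    -3  -8/9 ]
[ 11/2  -3/2  -1/3 ]
[    4    -1  -1/3 ]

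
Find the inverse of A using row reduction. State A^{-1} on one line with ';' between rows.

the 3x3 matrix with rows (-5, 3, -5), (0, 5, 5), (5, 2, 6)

inverse = [1/5 -7/25 2/5; 1/4 -1/20 1/4; -1/4 1/4 -1/4]

Gauss-Jordan on [A | I]:
R1 <- (1/-5)*R1:  [    1  -3/5     1  |  -1/5     0     0 ]
R3 <- R3 - (5)*R1:  [ 0  5  1  |  1  0  1 ]
R2 <- (1/5)*R2:  [   0    1    1  |    0  1/5    0 ]
R1 <- R1 - (-3/5)*R2:  [    1     0   8/5  |  -1/5  3/25     0 ]
R3 <- R3 - (5)*R2:  [  0   0  -4  |   1  -1   1 ]
R3 <- (1/-4)*R3:  [    0     0     1  |  -1/4   1/4  -1/4 ]
R1 <- R1 - (8/5)*R3:  [     1      0      0  |    1/5  -7/25    2/5 ]
R2 <- R2 - (1)*R3:  [     0      1      0  |    1/4  -1/20    1/4 ]
Right block of [I | A^{-1}] is the inverse:
[  1/5  -7/25   2/5 ]
[  1/4  -1/20   1/4 ]
[ -1/4    1/4  -1/4 ]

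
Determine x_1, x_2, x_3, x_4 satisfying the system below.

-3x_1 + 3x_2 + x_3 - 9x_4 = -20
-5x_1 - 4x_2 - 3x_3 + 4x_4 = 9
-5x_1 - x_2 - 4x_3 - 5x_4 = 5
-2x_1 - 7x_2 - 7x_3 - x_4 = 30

Forward elimination on [A|b]:
R2 <- R2 - (5/3)*R1:  [     0     -9  -14/3     19  127/3 ]
R3 <- R3 - (5/3)*R1:  [     0     -6  -17/3     10  115/3 ]
R4 <- R4 - (2/3)*R1:  [     0     -9  -23/3      5  130/3 ]
R3 <- R3 - (2/3)*R2:  [     0      0  -23/9   -8/3   91/9 ]
R4 <- R4 - (1)*R2:  [   0    0   -3  -14    1 ]
R4 <- R4 - (27/23)*R3:  [       0        0        0  -250/23  -250/23 ]
Row echelon form:
[ -3   3      1       -9  |      -20 ]
[  0  -9  -14/3       19  |    127/3 ]
[  0   0  -23/9     -8/3  |     91/9 ]
[  0   0      0  -250/23  |  -250/23 ]
Back-substitution:
x_4 = (-250/23) / (-250/23) = 1
x_3 = (91/9 - (-8/3)*(1)) / (-23/9) = -5
x_2 = (127/3 - (-14/3)*(-5) - (19)*(1)) / -9 = 0
x_1 = (-20 - (3)*(0) - (1)*(-5) - (-9)*(1)) / -3 = 2

(2, 0, -5, 1)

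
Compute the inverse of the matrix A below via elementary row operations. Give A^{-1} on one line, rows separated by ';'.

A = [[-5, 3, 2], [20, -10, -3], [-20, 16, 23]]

inverse = [91/25 37/50 -11/50; 8 3/2 -1/2; -12/5 -2/5 1/5]

Gauss-Jordan on [A | I]:
R1 <- (1/-5)*R1:  [    1  -3/5  -2/5  |  -1/5     0     0 ]
R2 <- R2 - (20)*R1:  [ 0  2  5  |  4  1  0 ]
R3 <- R3 - (-20)*R1:  [  0   4  15  |  -4   0   1 ]
R2 <- (1/2)*R2:  [   0    1  5/2  |    2  1/2    0 ]
R1 <- R1 - (-3/5)*R2:  [     1      0  11/10  |      1   3/10      0 ]
R3 <- R3 - (4)*R2:  [   0    0    5  |  -12   -2    1 ]
R3 <- (1/5)*R3:  [     0      0      1  |  -12/5   -2/5    1/5 ]
R1 <- R1 - (11/10)*R3:  [      1       0       0  |   91/25   37/50  -11/50 ]
R2 <- R2 - (5/2)*R3:  [    0     1     0  |     8   3/2  -1/2 ]
Right block of [I | A^{-1}] is the inverse:
[ 91/25  37/50  -11/50 ]
[     8    3/2    -1/2 ]
[ -12/5   -2/5     1/5 ]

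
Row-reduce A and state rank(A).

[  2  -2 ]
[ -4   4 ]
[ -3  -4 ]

rank(A) = 2

Row reduction:
R2 <- R2 - (-2)*R1:  [ 0  0 ]
R3 <- R3 - (-3/2)*R1:  [  0  -7 ]
R2 <-> R3   (pivot in column 2 was zero)
[ 2  -2 ]
[ 0  -7 ]
[ 0   0 ]
Row echelon form:
[ 2  -2 ]
[ 0  -7 ]
[ 0   0 ]
Nonzero rows / pivot columns: 2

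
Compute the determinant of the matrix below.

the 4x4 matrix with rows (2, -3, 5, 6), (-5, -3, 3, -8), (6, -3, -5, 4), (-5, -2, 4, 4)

det(A) = 2444

Forward elimination:
R2 <- R2 - (-5/2)*R1:  [     0  -21/2   31/2      7 ]
R3 <- R3 - (3)*R1:  [   0    6  -20  -14 ]
R4 <- R4 - (-5/2)*R1:  [     0  -19/2   33/2     19 ]
R3 <- R3 - (-4/7)*R2:  [     0      0  -78/7    -10 ]
R4 <- R4 - (19/21)*R2:  [     0      0  52/21   38/3 ]
R4 <- R4 - (-2/9)*R3:  [    0     0     0  94/9 ]
Upper-triangular form:
[ 2     -3      5     6 ]
[ 0  -21/2   31/2     7 ]
[ 0      0  -78/7   -10 ]
[ 0      0      0  94/9 ]
det(A) = (-1)^0 * (2) * (-21/2) * (-78/7) * (94/9) = 2444  (0 row swaps -> sign +1)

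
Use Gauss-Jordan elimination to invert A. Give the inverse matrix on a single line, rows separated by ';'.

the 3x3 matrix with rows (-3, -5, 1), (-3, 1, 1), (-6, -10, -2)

Gauss-Jordan on [A | I]:
R1 <- (1/-3)*R1:  [    1   5/3  -1/3  |  -1/3     0     0 ]
R2 <- R2 - (-3)*R1:  [  0   6   0  |  -1   1   0 ]
R3 <- R3 - (-6)*R1:  [  0   0  -4  |  -2   0   1 ]
R2 <- (1/6)*R2:  [    0     1     0  |  -1/6   1/6     0 ]
R1 <- R1 - (5/3)*R2:  [     1      0   -1/3  |  -1/18  -5/18      0 ]
R3 <- (1/-4)*R3:  [    0     0     1  |   1/2     0  -1/4 ]
R1 <- R1 - (-1/3)*R3:  [     1      0      0  |    1/9  -5/18  -1/12 ]
Right block of [I | A^{-1}] is the inverse:
[  1/9  -5/18  -1/12 ]
[ -1/6    1/6      0 ]
[  1/2      0   -1/4 ]

inverse = [1/9 -5/18 -1/12; -1/6 1/6 0; 1/2 0 -1/4]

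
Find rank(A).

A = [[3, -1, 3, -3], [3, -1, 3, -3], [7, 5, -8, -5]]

Row reduction:
R2 <- R2 - (1)*R1:  [ 0  0  0  0 ]
R3 <- R3 - (7/3)*R1:  [    0  22/3   -15     2 ]
R2 <-> R3   (pivot in column 2 was zero)
[ 3    -1    3  -3 ]
[ 0  22/3  -15   2 ]
[ 0     0    0   0 ]
Row echelon form:
[ 3    -1    3  -3 ]
[ 0  22/3  -15   2 ]
[ 0     0    0   0 ]
Nonzero rows / pivot columns: 2

rank(A) = 2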